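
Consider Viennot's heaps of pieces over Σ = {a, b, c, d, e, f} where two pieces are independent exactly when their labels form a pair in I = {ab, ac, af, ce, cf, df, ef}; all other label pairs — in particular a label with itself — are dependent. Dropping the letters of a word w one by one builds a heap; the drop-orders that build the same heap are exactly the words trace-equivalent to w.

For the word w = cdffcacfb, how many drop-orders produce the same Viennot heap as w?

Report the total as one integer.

203

piece 0:c — minimal
piece 1:d rests on {0:c}
piece 2:f — minimal
piece 3:f rests on {2:f}
piece 4:c rests on {1:d}
piece 5:a rests on {1:d}
piece 6:c rests on {4:c}
piece 7:f rests on {3:f}
piece 8:b rests on {6:c, 7:f}
minimal pieces: {0:c, 2:f}
ways to finish when only these pieces remain (= sum over removing one remaining piece with nothing left below it):
  1 left: {5}→1  {8}→1
  2 left: {5,8}→2  {6,8}→1  {7,8}→1
  3 left: {3,7,8}→1  {4,6,8}→1  {5,6,8}→3  {5,7,8}→3  {6,7,8}→2
  4 left: {2,3,7,8}→1  {3,5,7,8}→4  {3,6,7,8}→3  {4,5,6,8}→4  {4,6,7,8}→3  {5,6,7,8}→8
  5 left: {1,4,5,6,8}→4  {2,3,5,7,8}→5  {2,3,6,7,8}→4  {3,4,6,7,8}→6  {3,5,6,7,8}→15  {4,5,6,7,8}→15
  6 left: {0,1,4,5,6,8}→4  {1,4,5,6,7,8}→19  {2,3,4,6,7,8}→10  {2,3,5,6,7,8}→24  {3,4,5,6,7,8}→36
  7 left: {0,1,4,5,6,7,8}→23  {1,3,4,5,6,7,8}→55  {2,3,4,5,6,7,8}→70
  placing 0:c first → 125 extensions
  placing 2:f first → 78 extensions
total linear extensions = 203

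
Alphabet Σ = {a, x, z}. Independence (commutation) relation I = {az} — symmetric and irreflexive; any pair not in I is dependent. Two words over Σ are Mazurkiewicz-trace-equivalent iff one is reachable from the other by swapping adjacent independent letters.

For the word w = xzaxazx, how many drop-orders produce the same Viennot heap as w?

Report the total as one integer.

4

drop 0:x onto floor
drop 1:z onto {0:x}
drop 2:a onto {0:x}
drop 3:x onto {1:z, 2:a}
drop 4:a onto {3:x}
drop 5:z onto {3:x}
drop 6:x onto {4:a, 5:z}
ground layer = {0:x}
drop-orders for the pieces not yet dropped (sum over which currently-grounded one goes next):
  1 to go: {6} 1
  2 to go: {4,6} 1  {5,6} 1
  3 to go: {4,5,6} 2
  4 to go: {3,4,5,6} 2
  5 to go: {1,3,4,5,6} 2  {2,3,4,5,6} 2
  if 0:x drops first: 4 orders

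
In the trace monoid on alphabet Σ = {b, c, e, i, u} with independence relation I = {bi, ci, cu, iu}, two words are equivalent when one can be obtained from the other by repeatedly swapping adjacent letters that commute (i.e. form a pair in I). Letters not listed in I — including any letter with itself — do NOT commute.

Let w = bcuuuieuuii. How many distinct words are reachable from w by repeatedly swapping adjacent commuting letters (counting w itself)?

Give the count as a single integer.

0(b) covers ∅
1(c) covers 0:b
2(u) covers 0:b
3(u) covers 2:u
4(u) covers 3:u
5(i) covers ∅
6(e) covers 1:c, 4:u, 5:i
7(u) covers 6:e
8(u) covers 7:u
9(i) covers 6:e
10(i) covers 9:i
floor of heap: 0:b, 5:i
completions by unplaced set U, small U first (add the entries for U minus each lowest piece of U):
  |U|=1: {8}:1  {10}:1
  |U|=2: {7,8}:1  {8,10}:2  {9,10}:1
  |U|=3: {7,8,10}:3  {8,9,10}:3
  |U|=4: {7,8,9,10}:6
  |U|=5: {6,7,8,9,10}:6
  |U|=6: {1,6,7,8,9,10}:6  {4,6,7,8,9,10}:6  {5,6,7,8,9,10}:6
  |U|=7: {1,4,6,7,8,9,10}:12  {1,5,6,7,8,9,10}:12  {3,4,6,7,8,9,10}:6  {4,5,6,7,8,9,10}:12
  |U|=8: {1,3,4,6,7,8,9,10}:18  {1,4,5,6,7,8,9,10}:36  {2,3,4,6,7,8,9,10}:6  {3,4,5,6,7,8,9,10}:18
  |U|=9: {1,2,3,4,6,7,8,9,10}:24  {1,3,4,5,6,7,8,9,10}:72  {2,3,4,5,6,7,8,9,10}:24
  start at 0(b): 120
  start at 5(i): 24
sum over floor = 144

144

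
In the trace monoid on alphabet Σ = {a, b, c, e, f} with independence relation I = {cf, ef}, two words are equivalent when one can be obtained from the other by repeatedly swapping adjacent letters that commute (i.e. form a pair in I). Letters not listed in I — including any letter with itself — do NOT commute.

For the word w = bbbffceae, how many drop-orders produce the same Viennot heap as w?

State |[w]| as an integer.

6

drop 0:b onto floor
drop 1:b onto {0:b}
drop 2:b onto {1:b}
drop 3:f onto {2:b}
drop 4:f onto {3:f}
drop 5:c onto {2:b}
drop 6:e onto {5:c}
drop 7:a onto {4:f, 6:e}
drop 8:e onto {7:a}
ground layer = {0:b}
drop-orders for the pieces not yet dropped (sum over which currently-grounded one goes next):
  1 to go: {8} 1
  2 to go: {7,8} 1
  3 to go: {4,7,8} 1  {6,7,8} 1
  4 to go: {3,4,7,8} 1  {4,6,7,8} 2  {5,6,7,8} 1
  5 to go: {3,4,6,7,8} 3  {4,5,6,7,8} 3
  6 to go: {3,4,5,6,7,8} 6
  7 to go: {2,3,4,5,6,7,8} 6
  if 0:b drops first: 6 orders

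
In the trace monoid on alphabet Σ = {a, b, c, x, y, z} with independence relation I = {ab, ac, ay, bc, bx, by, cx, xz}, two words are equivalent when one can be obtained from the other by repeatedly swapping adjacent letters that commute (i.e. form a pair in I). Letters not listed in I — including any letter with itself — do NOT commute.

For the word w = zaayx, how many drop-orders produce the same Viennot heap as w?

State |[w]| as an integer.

3

#0=z has no predecessor
#1=a depends on [0:z]
#2=a depends on [1:a]
#3=y depends on [0:z]
#4=x depends on [2:a, 3:y]
sources: [0:z]
N(rest) = Σ N(rest − s) over sources s of rest; N(one piece) = 1:
  size 1 → [4]=1
  size 2 → [2,4]=1  [3,4]=1
  size 3 → [1,2,4]=1  [2,3,4]=2
  first=0(z) contributes 3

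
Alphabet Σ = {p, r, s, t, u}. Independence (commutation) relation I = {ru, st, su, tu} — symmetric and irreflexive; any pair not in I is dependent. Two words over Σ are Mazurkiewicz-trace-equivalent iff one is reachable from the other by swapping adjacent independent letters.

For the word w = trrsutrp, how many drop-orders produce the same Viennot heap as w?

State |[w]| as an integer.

14

piece 0:t — minimal
piece 1:r rests on {0:t}
piece 2:r rests on {1:r}
piece 3:s rests on {2:r}
piece 4:u — minimal
piece 5:t rests on {2:r}
piece 6:r rests on {3:s, 5:t}
piece 7:p rests on {4:u, 6:r}
minimal pieces: {0:t, 4:u}
ways to finish when only these pieces remain (= sum over removing one remaining piece with nothing left below it):
  1 left: {7}→1
  2 left: {4,7}→1  {6,7}→1
  3 left: {3,6,7}→1  {4,6,7}→2  {5,6,7}→1
  4 left: {3,4,6,7}→3  {3,5,6,7}→2  {4,5,6,7}→3
  5 left: {2,3,5,6,7}→2  {3,4,5,6,7}→8
  6 left: {1,2,3,5,6,7}→2  {2,3,4,5,6,7}→10
  placing 0:t first → 12 extensions
  placing 4:u first → 2 extensions
total linear extensions = 14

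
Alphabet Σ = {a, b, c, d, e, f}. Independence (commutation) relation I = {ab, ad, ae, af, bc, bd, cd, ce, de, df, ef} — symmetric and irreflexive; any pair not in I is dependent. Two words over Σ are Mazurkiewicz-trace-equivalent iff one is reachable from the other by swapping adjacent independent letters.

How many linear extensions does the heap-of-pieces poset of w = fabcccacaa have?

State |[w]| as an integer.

17

0(f) covers ∅
1(a) covers ∅
2(b) covers 0:f
3(c) covers 0:f, 1:a
4(c) covers 3:c
5(c) covers 4:c
6(a) covers 5:c
7(c) covers 6:a
8(a) covers 7:c
9(a) covers 8:a
floor of heap: 0:f, 1:a
completions by unplaced set U, small U first (add the entries for U minus each lowest piece of U):
  |U|=1: {2}:1  {9}:1
  |U|=2: {2,9}:2  {8,9}:1
  |U|=3: {2,8,9}:3  {7,8,9}:1
  |U|=4: {2,7,8,9}:4  {6,7,8,9}:1
  |U|=5: {2,6,7,8,9}:5  {5,6,7,8,9}:1
  |U|=6: {2,5,6,7,8,9}:6  {4,5,6,7,8,9}:1
  |U|=7: {2,4,5,6,7,8,9}:7  {3,4,5,6,7,8,9}:1
  |U|=8: {1,3,4,5,6,7,8,9}:1  {2,3,4,5,6,7,8,9}:8
  start at 0(f): 9
  start at 1(a): 8
sum over floor = 17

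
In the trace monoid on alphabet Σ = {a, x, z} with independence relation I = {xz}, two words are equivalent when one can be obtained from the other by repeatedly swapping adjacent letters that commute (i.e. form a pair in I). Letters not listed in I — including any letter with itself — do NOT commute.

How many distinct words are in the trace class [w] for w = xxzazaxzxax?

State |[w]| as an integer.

drop 0:x onto floor
drop 1:x onto {0:x}
drop 2:z onto floor
drop 3:a onto {1:x, 2:z}
drop 4:z onto {3:a}
drop 5:a onto {4:z}
drop 6:x onto {5:a}
drop 7:z onto {5:a}
drop 8:x onto {6:x}
drop 9:a onto {7:z, 8:x}
drop 10:x onto {9:a}
ground layer = {0:x, 2:z}
drop-orders for the pieces not yet dropped (sum over which currently-grounded one goes next):
  1 to go: {10} 1
  2 to go: {9,10} 1
  3 to go: {7,9,10} 1  {8,9,10} 1
  4 to go: {6,8,9,10} 1  {7,8,9,10} 2
  5 to go: {6,7,8,9,10} 3
  6 to go: {5,6,7,8,9,10} 3
  7 to go: {4,5,6,7,8,9,10} 3
  8 to go: {3,4,5,6,7,8,9,10} 3
  9 to go: {1,3,4,5,6,7,8,9,10} 3  {2,3,4,5,6,7,8,9,10} 3
  if 0:x drops first: 6 orders
  if 2:z drops first: 3 orders
heap linearizations: 9

9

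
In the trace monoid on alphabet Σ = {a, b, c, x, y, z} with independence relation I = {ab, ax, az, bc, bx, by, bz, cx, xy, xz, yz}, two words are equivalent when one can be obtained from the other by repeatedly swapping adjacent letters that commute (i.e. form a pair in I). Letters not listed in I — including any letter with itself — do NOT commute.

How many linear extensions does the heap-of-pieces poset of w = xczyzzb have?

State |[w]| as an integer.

#0=x has no predecessor
#1=c has no predecessor
#2=z depends on [1:c]
#3=y depends on [1:c]
#4=z depends on [2:z]
#5=z depends on [4:z]
#6=b has no predecessor
sources: [0:x, 1:c, 6:b]
N(rest) = Σ N(rest − s) over sources s of rest; N(one piece) = 1:
  size 1 → [0]=1  [3]=1  [5]=1  [6]=1
  size 2 → [0,3]=2  [0,5]=2  [0,6]=2  [3,5]=2  [3,6]=2  [4,5]=1  [5,6]=2
  size 3 → [0,3,5]=6  [0,3,6]=6  [0,4,5]=3  [0,5,6]=6  [2,4,5]=1  [3,4,5]=3  [3,5,6]=6  [4,5,6]=3
  size 4 → [0,2,4,5]=4  [0,3,4,5]=12  [0,3,5,6]=24  [0,4,5,6]=12  [2,3,4,5]=4  [2,4,5,6]=4  [3,4,5,6]=12
  size 5 → [0,2,3,4,5]=20  [0,2,4,5,6]=20  [0,3,4,5,6]=60  [1,2,3,4,5]=4  [2,3,4,5,6]=20
  first=0(x) contributes 24
  first=1(c) contributes 120
  first=6(b) contributes 24
|[w]| = 168

168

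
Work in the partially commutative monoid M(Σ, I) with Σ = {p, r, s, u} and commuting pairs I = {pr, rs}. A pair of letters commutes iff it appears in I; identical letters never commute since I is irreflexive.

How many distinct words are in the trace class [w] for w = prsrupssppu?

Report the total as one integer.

#0=p has no predecessor
#1=r has no predecessor
#2=s depends on [0:p]
#3=r depends on [1:r]
#4=u depends on [2:s, 3:r]
#5=p depends on [4:u]
#6=s depends on [5:p]
#7=s depends on [6:s]
#8=p depends on [7:s]
#9=p depends on [8:p]
#10=u depends on [9:p]
sources: [0:p, 1:r]
N(rest) = Σ N(rest − s) over sources s of rest; N(one piece) = 1:
  size 1 → [10]=1
  size 2 → [9,10]=1
  size 3 → [8,9,10]=1
  size 4 → [7,8,9,10]=1
  size 5 → [6,7,8,9,10]=1
  size 6 → [5,6,7,8,9,10]=1
  size 7 → [4,5,6,7,8,9,10]=1
  size 8 → [2,4,5,6,7,8,9,10]=1  [3,4,5,6,7,8,9,10]=1
  size 9 → [0,2,4,5,6,7,8,9,10]=1  [1,3,4,5,6,7,8,9,10]=1  [2,3,4,5,6,7,8,9,10]=2
  first=0(p) contributes 3
  first=1(r) contributes 3
|[w]| = 6

6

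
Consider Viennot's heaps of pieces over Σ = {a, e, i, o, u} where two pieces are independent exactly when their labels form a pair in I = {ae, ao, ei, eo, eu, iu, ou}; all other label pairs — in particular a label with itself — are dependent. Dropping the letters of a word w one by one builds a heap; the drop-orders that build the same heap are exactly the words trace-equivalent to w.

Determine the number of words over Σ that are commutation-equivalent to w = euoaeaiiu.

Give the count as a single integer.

piece 0:e — minimal
piece 1:u — minimal
piece 2:o — minimal
piece 3:a rests on {1:u}
piece 4:e rests on {0:e}
piece 5:a rests on {3:a}
piece 6:i rests on {2:o, 5:a}
piece 7:i rests on {6:i}
piece 8:u rests on {5:a}
minimal pieces: {0:e, 1:u, 2:o}
ways to finish when only these pieces remain (= sum over removing one remaining piece with nothing left below it):
  1 left: {4}→1  {7}→1  {8}→1
  2 left: {0,4}→1  {4,7}→2  {4,8}→2  {6,7}→1  {7,8}→2
  3 left: {0,4,7}→3  {0,4,8}→3  {2,6,7}→1  {4,6,7}→3  {4,7,8}→6  {6,7,8}→3
  4 left: {0,4,6,7}→6  {0,4,7,8}→12  {2,4,6,7}→4  {2,6,7,8}→4  {4,6,7,8}→12  {5,6,7,8}→3
  5 left: {0,2,4,6,7}→10  {0,4,6,7,8}→30  {2,4,6,7,8}→20  {2,5,6,7,8}→7  {3,5,6,7,8}→3  {4,5,6,7,8}→15
  6 left: {0,2,4,6,7,8}→60  {0,4,5,6,7,8}→45  {1,3,5,6,7,8}→3  {2,3,5,6,7,8}→10  {2,4,5,6,7,8}→42  {3,4,5,6,7,8}→18
  7 left: {0,2,4,5,6,7,8}→147  {0,3,4,5,6,7,8}→63  {1,2,3,5,6,7,8}→13  {1,3,4,5,6,7,8}→21  {2,3,4,5,6,7,8}→70
  placing 0:e first → 104 extensions
  placing 1:u first → 280 extensions
  placing 2:o first → 84 extensions
total linear extensions = 468

468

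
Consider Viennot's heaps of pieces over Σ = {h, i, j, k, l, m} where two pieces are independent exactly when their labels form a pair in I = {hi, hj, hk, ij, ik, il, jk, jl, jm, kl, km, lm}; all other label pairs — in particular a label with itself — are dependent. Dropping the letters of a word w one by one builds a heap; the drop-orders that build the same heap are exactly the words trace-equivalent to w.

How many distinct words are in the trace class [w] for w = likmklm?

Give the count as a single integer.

210

drop 0:l onto floor
drop 1:i onto floor
drop 2:k onto floor
drop 3:m onto {1:i}
drop 4:k onto {2:k}
drop 5:l onto {0:l}
drop 6:m onto {3:m}
ground layer = {0:l, 1:i, 2:k}
drop-orders for the pieces not yet dropped (sum over which currently-grounded one goes next):
  1 to go: {4} 1  {5} 1  {6} 1
  2 to go: {0,5} 1  {2,4} 1  {3,6} 1  {4,5} 2  {4,6} 2  {5,6} 2
  3 to go: {0,4,5} 3  {0,5,6} 3  {1,3,6} 1  {2,4,5} 3  {2,4,6} 3  {3,4,6} 3  {3,5,6} 3  {4,5,6} 6
  4 to go: {0,2,4,5} 6  {0,3,5,6} 6  {0,4,5,6} 12  {1,3,4,6} 4  {1,3,5,6} 4  {2,3,4,6} 6  {2,4,5,6} 12  {3,4,5,6} 12
  5 to go: {0,1,3,5,6} 10  {0,2,4,5,6} 30  {0,3,4,5,6} 30  {1,2,3,4,6} 10  {1,3,4,5,6} 20  {2,3,4,5,6} 30
  if 0:l drops first: 60 orders
  if 1:i drops first: 90 orders
  if 2:k drops first: 60 orders
heap linearizations: 210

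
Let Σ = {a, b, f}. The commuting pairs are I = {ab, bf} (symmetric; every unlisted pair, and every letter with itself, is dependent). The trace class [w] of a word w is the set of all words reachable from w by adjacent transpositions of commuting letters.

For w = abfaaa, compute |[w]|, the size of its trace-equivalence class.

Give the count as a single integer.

0(a) covers ∅
1(b) covers ∅
2(f) covers 0:a
3(a) covers 2:f
4(a) covers 3:a
5(a) covers 4:a
floor of heap: 0:a, 1:b
completions by unplaced set U, small U first (add the entries for U minus each lowest piece of U):
  |U|=1: {1}:1  {5}:1
  |U|=2: {1,5}:2  {4,5}:1
  |U|=3: {1,4,5}:3  {3,4,5}:1
  |U|=4: {1,3,4,5}:4  {2,3,4,5}:1
  start at 0(a): 5
  start at 1(b): 1
sum over floor = 6

6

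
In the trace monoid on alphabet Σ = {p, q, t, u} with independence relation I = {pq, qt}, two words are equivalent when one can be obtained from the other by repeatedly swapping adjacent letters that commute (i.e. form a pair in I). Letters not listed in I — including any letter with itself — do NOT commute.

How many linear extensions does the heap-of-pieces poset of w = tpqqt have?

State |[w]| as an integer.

10

#0=t has no predecessor
#1=p depends on [0:t]
#2=q has no predecessor
#3=q depends on [2:q]
#4=t depends on [1:p]
sources: [0:t, 2:q]
N(rest) = Σ N(rest − s) over sources s of rest; N(one piece) = 1:
  size 1 → [3]=1  [4]=1
  size 2 → [1,4]=1  [2,3]=1  [3,4]=2
  size 3 → [0,1,4]=1  [1,3,4]=3  [2,3,4]=3
  first=0(t) contributes 6
  first=2(q) contributes 4
|[w]| = 10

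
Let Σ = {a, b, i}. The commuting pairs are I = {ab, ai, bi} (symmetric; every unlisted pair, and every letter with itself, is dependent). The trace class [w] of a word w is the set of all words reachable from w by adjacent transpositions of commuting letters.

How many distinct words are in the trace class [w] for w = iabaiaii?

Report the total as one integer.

280

#0=i has no predecessor
#1=a has no predecessor
#2=b has no predecessor
#3=a depends on [1:a]
#4=i depends on [0:i]
#5=a depends on [3:a]
#6=i depends on [4:i]
#7=i depends on [6:i]
sources: [0:i, 1:a, 2:b]
N(rest) = Σ N(rest − s) over sources s of rest; N(one piece) = 1:
  size 1 → [2]=1  [5]=1  [7]=1
  size 2 → [2,5]=2  [2,7]=2  [3,5]=1  [5,7]=2  [6,7]=1
  size 3 → [1,3,5]=1  [2,3,5]=3  [2,5,7]=6  [2,6,7]=3  [3,5,7]=3  [4,6,7]=1  [5,6,7]=3
  size 4 → [0,4,6,7]=1  [1,2,3,5]=4  [1,3,5,7]=4  [2,3,5,7]=12  [2,4,6,7]=4  [2,5,6,7]=12  [3,5,6,7]=6  [4,5,6,7]=4
  size 5 → [0,2,4,6,7]=5  [0,4,5,6,7]=5  [1,2,3,5,7]=20  [1,3,5,6,7]=10  [2,3,5,6,7]=30  [2,4,5,6,7]=20  [3,4,5,6,7]=10
  size 6 → [0,2,4,5,6,7]=30  [0,3,4,5,6,7]=15  [1,2,3,5,6,7]=60  [1,3,4,5,6,7]=20  [2,3,4,5,6,7]=60
  first=0(i) contributes 140
  first=1(a) contributes 105
  first=2(b) contributes 35
|[w]| = 280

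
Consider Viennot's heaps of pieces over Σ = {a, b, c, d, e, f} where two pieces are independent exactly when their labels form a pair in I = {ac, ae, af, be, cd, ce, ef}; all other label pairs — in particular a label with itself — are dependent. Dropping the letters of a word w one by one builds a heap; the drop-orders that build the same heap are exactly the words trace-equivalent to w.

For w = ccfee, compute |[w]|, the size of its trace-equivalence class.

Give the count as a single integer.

10

#0=c has no predecessor
#1=c depends on [0:c]
#2=f depends on [1:c]
#3=e has no predecessor
#4=e depends on [3:e]
sources: [0:c, 3:e]
N(rest) = Σ N(rest − s) over sources s of rest; N(one piece) = 1:
  size 1 → [2]=1  [4]=1
  size 2 → [1,2]=1  [2,4]=2  [3,4]=1
  size 3 → [0,1,2]=1  [1,2,4]=3  [2,3,4]=3
  first=0(c) contributes 6
  first=3(e) contributes 4
|[w]| = 10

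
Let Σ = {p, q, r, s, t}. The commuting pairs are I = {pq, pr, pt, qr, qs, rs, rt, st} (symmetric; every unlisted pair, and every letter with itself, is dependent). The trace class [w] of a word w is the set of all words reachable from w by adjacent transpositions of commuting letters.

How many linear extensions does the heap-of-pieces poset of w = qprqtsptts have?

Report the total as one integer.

#0=q has no predecessor
#1=p has no predecessor
#2=r has no predecessor
#3=q depends on [0:q]
#4=t depends on [3:q]
#5=s depends on [1:p]
#6=p depends on [5:s]
#7=t depends on [4:t]
#8=t depends on [7:t]
#9=s depends on [6:p]
sources: [0:q, 1:p, 2:r]
N(rest) = Σ N(rest − s) over sources s of rest; N(one piece) = 1:
  size 1 → [2]=1  [8]=1  [9]=1
  size 2 → [2,8]=2  [2,9]=2  [6,9]=1  [7,8]=1  [8,9]=2
  size 3 → [2,6,9]=3  [2,7,8]=3  [2,8,9]=6  [4,7,8]=1  [5,6,9]=1  [6,8,9]=3  [7,8,9]=3
  size 4 → [1,5,6,9]=1  [2,4,7,8]=4  [2,5,6,9]=4  [2,6,8,9]=12  [2,7,8,9]=12  [3,4,7,8]=1  [4,7,8,9]=4  [5,6,8,9]=4  [6,7,8,9]=6
  size 5 → [0,3,4,7,8]=1  [1,2,5,6,9]=5  [1,5,6,8,9]=5  [2,3,4,7,8]=5  [2,4,7,8,9]=20  [2,5,6,8,9]=20  [2,6,7,8,9]=30  [3,4,7,8,9]=5  [4,6,7,8,9]=10  [5,6,7,8,9]=10
  size 6 → [0,2,3,4,7,8]=6  [0,3,4,7,8,9]=6  [1,2,5,6,8,9]=30  [1,5,6,7,8,9]=15  [2,3,4,7,8,9]=30  [2,4,6,7,8,9]=60  [2,5,6,7,8,9]=60  [3,4,6,7,8,9]=15  [4,5,6,7,8,9]=20
  size 7 → [0,2,3,4,7,8,9]=42  [0,3,4,6,7,8,9]=21  [1,2,5,6,7,8,9]=105  [1,4,5,6,7,8,9]=35  [2,3,4,6,7,8,9]=105  [2,4,5,6,7,8,9]=140  [3,4,5,6,7,8,9]=35
  size 8 → [0,2,3,4,6,7,8,9]=168  [0,3,4,5,6,7,8,9]=56  [1,2,4,5,6,7,8,9]=280  [1,3,4,5,6,7,8,9]=70  [2,3,4,5,6,7,8,9]=280
  first=0(q) contributes 630
  first=1(p) contributes 504
  first=2(r) contributes 126
|[w]| = 1260

1260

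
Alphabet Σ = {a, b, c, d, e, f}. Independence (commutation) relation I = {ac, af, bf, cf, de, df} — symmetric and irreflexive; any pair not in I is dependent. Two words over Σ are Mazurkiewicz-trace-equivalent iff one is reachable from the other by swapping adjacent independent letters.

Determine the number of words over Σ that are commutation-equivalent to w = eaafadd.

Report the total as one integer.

0(e) covers ∅
1(a) covers 0:e
2(a) covers 1:a
3(f) covers 0:e
4(a) covers 2:a
5(d) covers 4:a
6(d) covers 5:d
floor of heap: 0:e
completions by unplaced set U, small U first (add the entries for U minus each lowest piece of U):
  |U|=1: {3}:1  {6}:1
  |U|=2: {3,6}:2  {5,6}:1
  |U|=3: {3,5,6}:3  {4,5,6}:1
  |U|=4: {2,4,5,6}:1  {3,4,5,6}:4
  |U|=5: {1,2,4,5,6}:1  {2,3,4,5,6}:5
  start at 0(e): 6

6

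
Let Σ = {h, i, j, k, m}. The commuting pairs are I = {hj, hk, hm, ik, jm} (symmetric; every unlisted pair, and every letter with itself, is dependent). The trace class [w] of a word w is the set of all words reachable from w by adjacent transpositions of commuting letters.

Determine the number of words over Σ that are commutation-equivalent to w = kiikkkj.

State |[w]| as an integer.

15

piece 0:k — minimal
piece 1:i — minimal
piece 2:i rests on {1:i}
piece 3:k rests on {0:k}
piece 4:k rests on {3:k}
piece 5:k rests on {4:k}
piece 6:j rests on {2:i, 5:k}
minimal pieces: {0:k, 1:i}
ways to finish when only these pieces remain (= sum over removing one remaining piece with nothing left below it):
  1 left: {6}→1
  2 left: {2,6}→1  {5,6}→1
  3 left: {1,2,6}→1  {2,5,6}→2  {4,5,6}→1
  4 left: {1,2,5,6}→3  {2,4,5,6}→3  {3,4,5,6}→1
  5 left: {0,3,4,5,6}→1  {1,2,4,5,6}→6  {2,3,4,5,6}→4
  placing 0:k first → 10 extensions
  placing 1:i first → 5 extensions
total linear extensions = 15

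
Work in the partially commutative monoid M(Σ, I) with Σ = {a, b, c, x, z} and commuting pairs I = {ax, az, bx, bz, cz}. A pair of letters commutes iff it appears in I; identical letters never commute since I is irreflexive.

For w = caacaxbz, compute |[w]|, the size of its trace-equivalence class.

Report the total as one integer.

drop 0:c onto floor
drop 1:a onto {0:c}
drop 2:a onto {1:a}
drop 3:c onto {2:a}
drop 4:a onto {3:c}
drop 5:x onto {3:c}
drop 6:b onto {4:a}
drop 7:z onto {5:x}
ground layer = {0:c}
drop-orders for the pieces not yet dropped (sum over which currently-grounded one goes next):
  1 to go: {6} 1  {7} 1
  2 to go: {4,6} 1  {5,7} 1  {6,7} 2
  3 to go: {4,6,7} 3  {5,6,7} 3
  4 to go: {4,5,6,7} 6
  5 to go: {3,4,5,6,7} 6
  6 to go: {2,3,4,5,6,7} 6
  if 0:c drops first: 6 orders

6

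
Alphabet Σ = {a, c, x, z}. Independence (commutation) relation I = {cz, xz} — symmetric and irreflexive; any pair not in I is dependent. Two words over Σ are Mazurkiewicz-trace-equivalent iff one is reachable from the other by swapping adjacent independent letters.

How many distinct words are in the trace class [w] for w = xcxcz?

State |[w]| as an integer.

5

drop 0:x onto floor
drop 1:c onto {0:x}
drop 2:x onto {1:c}
drop 3:c onto {2:x}
drop 4:z onto floor
ground layer = {0:x, 4:z}
drop-orders for the pieces not yet dropped (sum over which currently-grounded one goes next):
  1 to go: {3} 1  {4} 1
  2 to go: {2,3} 1  {3,4} 2
  3 to go: {1,2,3} 1  {2,3,4} 3
  if 0:x drops first: 4 orders
  if 4:z drops first: 1 orders
heap linearizations: 5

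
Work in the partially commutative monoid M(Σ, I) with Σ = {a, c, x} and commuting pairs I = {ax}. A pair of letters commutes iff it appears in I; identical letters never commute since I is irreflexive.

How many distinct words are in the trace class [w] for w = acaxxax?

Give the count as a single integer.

10

#0=a has no predecessor
#1=c depends on [0:a]
#2=a depends on [1:c]
#3=x depends on [1:c]
#4=x depends on [3:x]
#5=a depends on [2:a]
#6=x depends on [4:x]
sources: [0:a]
N(rest) = Σ N(rest − s) over sources s of rest; N(one piece) = 1:
  size 1 → [5]=1  [6]=1
  size 2 → [2,5]=1  [4,6]=1  [5,6]=2
  size 3 → [2,5,6]=3  [3,4,6]=1  [4,5,6]=3
  size 4 → [2,4,5,6]=6  [3,4,5,6]=4
  size 5 → [2,3,4,5,6]=10
  first=0(a) contributes 10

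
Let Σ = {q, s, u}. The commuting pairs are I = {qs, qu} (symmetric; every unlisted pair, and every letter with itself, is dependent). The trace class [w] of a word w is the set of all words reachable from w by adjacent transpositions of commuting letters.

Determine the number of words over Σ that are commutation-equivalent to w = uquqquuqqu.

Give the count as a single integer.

252

piece 0:u — minimal
piece 1:q — minimal
piece 2:u rests on {0:u}
piece 3:q rests on {1:q}
piece 4:q rests on {3:q}
piece 5:u rests on {2:u}
piece 6:u rests on {5:u}
piece 7:q rests on {4:q}
piece 8:q rests on {7:q}
piece 9:u rests on {6:u}
minimal pieces: {0:u, 1:q}
ways to finish when only these pieces remain (= sum over removing one remaining piece with nothing left below it):
  1 left: {8}→1  {9}→1
  2 left: {6,9}→1  {7,8}→1  {8,9}→2
  3 left: {4,7,8}→1  {5,6,9}→1  {6,8,9}→3  {7,8,9}→3
  4 left: {2,5,6,9}→1  {3,4,7,8}→1  {4,7,8,9}→4  {5,6,8,9}→4  {6,7,8,9}→6
  5 left: {0,2,5,6,9}→1  {1,3,4,7,8}→1  {2,5,6,8,9}→5  {3,4,7,8,9}→5  {4,6,7,8,9}→10  {5,6,7,8,9}→10
  6 left: {0,2,5,6,8,9}→6  {1,3,4,7,8,9}→6  {2,5,6,7,8,9}→15  {3,4,6,7,8,9}→15  {4,5,6,7,8,9}→20
  7 left: {0,2,5,6,7,8,9}→21  {1,3,4,6,7,8,9}→21  {2,4,5,6,7,8,9}→35  {3,4,5,6,7,8,9}→35
  8 left: {0,2,4,5,6,7,8,9}→56  {1,3,4,5,6,7,8,9}→56  {2,3,4,5,6,7,8,9}→70
  placing 0:u first → 126 extensions
  placing 1:q first → 126 extensions
total linear extensions = 252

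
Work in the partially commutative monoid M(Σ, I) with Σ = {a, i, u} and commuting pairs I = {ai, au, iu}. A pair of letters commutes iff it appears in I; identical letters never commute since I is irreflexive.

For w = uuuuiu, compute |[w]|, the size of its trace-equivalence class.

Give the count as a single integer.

6

piece 0:u — minimal
piece 1:u rests on {0:u}
piece 2:u rests on {1:u}
piece 3:u rests on {2:u}
piece 4:i — minimal
piece 5:u rests on {3:u}
minimal pieces: {0:u, 4:i}
ways to finish when only these pieces remain (= sum over removing one remaining piece with nothing left below it):
  1 left: {4}→1  {5}→1
  2 left: {3,5}→1  {4,5}→2
  3 left: {2,3,5}→1  {3,4,5}→3
  4 left: {1,2,3,5}→1  {2,3,4,5}→4
  placing 0:u first → 5 extensions
  placing 4:i first → 1 extensions
total linear extensions = 6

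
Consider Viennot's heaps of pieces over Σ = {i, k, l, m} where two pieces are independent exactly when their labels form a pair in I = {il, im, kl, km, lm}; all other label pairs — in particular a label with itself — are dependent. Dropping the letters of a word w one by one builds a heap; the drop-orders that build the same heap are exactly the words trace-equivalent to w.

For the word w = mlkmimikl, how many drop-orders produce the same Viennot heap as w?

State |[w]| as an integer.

drop 0:m onto floor
drop 1:l onto floor
drop 2:k onto floor
drop 3:m onto {0:m}
drop 4:i onto {2:k}
drop 5:m onto {3:m}
drop 6:i onto {4:i}
drop 7:k onto {6:i}
drop 8:l onto {1:l}
ground layer = {0:m, 1:l, 2:k}
drop-orders for the pieces not yet dropped (sum over which currently-grounded one goes next):
  1 to go: {5} 1  {7} 1  {8} 1
  2 to go: {1,8} 1  {3,5} 1  {5,7} 2  {5,8} 2  {6,7} 1  {7,8} 2
  3 to go: {0,3,5} 1  {1,5,8} 3  {1,7,8} 3  {3,5,7} 3  {3,5,8} 3  {4,6,7} 1  {5,6,7} 3  {5,7,8} 6  {6,7,8} 3
  4 to go: {0,3,5,7} 4  {0,3,5,8} 4  {1,3,5,8} 6  {1,5,7,8} 12  {1,6,7,8} 6  {2,4,6,7} 1  {3,5,6,7} 6  {3,5,7,8} 12  {4,5,6,7} 4  {4,6,7,8} 4  {5,6,7,8} 12
  5 to go: {0,1,3,5,8} 10  {0,3,5,6,7} 10  {0,3,5,7,8} 20  {1,3,5,7,8} 30  {1,4,6,7,8} 10  {1,5,6,7,8} 30  {2,4,5,6,7} 5  {2,4,6,7,8} 5  {3,4,5,6,7} 10  {3,5,6,7,8} 30  {4,5,6,7,8} 20
  6 to go: {0,1,3,5,7,8} 60  {0,3,4,5,6,7} 20  {0,3,5,6,7,8} 60  {1,2,4,6,7,8} 15  {1,3,5,6,7,8} 90  {1,4,5,6,7,8} 60  {2,3,4,5,6,7} 15  {2,4,5,6,7,8} 30  {3,4,5,6,7,8} 60
  7 to go: {0,1,3,5,6,7,8} 210  {0,2,3,4,5,6,7} 35  {0,3,4,5,6,7,8} 140  {1,2,4,5,6,7,8} 105  {1,3,4,5,6,7,8} 210  {2,3,4,5,6,7,8} 105
  if 0:m drops first: 420 orders
  if 1:l drops first: 280 orders
  if 2:k drops first: 560 orders
heap linearizations: 1260

1260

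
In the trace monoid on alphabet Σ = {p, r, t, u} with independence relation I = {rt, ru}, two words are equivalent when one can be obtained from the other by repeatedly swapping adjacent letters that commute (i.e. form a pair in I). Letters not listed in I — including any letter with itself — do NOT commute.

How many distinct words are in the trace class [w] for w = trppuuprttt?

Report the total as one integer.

#0=t has no predecessor
#1=r has no predecessor
#2=p depends on [0:t, 1:r]
#3=p depends on [2:p]
#4=u depends on [3:p]
#5=u depends on [4:u]
#6=p depends on [5:u]
#7=r depends on [6:p]
#8=t depends on [6:p]
#9=t depends on [8:t]
#10=t depends on [9:t]
sources: [0:t, 1:r]
N(rest) = Σ N(rest − s) over sources s of rest; N(one piece) = 1:
  size 1 → [7]=1  [10]=1
  size 2 → [7,10]=2  [9,10]=1
  size 3 → [7,9,10]=3  [8,9,10]=1
  size 4 → [7,8,9,10]=4
  size 5 → [6,7,8,9,10]=4
  size 6 → [5,6,7,8,9,10]=4
  size 7 → [4,5,6,7,8,9,10]=4
  size 8 → [3,4,5,6,7,8,9,10]=4
  size 9 → [2,3,4,5,6,7,8,9,10]=4
  first=0(t) contributes 4
  first=1(r) contributes 4
|[w]| = 8

8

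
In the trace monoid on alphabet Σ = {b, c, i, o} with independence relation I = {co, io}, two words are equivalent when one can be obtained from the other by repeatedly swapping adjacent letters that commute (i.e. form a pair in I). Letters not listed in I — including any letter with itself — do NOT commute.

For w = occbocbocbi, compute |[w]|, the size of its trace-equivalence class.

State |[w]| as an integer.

12

#0=o has no predecessor
#1=c has no predecessor
#2=c depends on [1:c]
#3=b depends on [0:o, 2:c]
#4=o depends on [3:b]
#5=c depends on [3:b]
#6=b depends on [4:o, 5:c]
#7=o depends on [6:b]
#8=c depends on [6:b]
#9=b depends on [7:o, 8:c]
#10=i depends on [9:b]
sources: [0:o, 1:c]
N(rest) = Σ N(rest − s) over sources s of rest; N(one piece) = 1:
  size 1 → [10]=1
  size 2 → [9,10]=1
  size 3 → [7,9,10]=1  [8,9,10]=1
  size 4 → [7,8,9,10]=2
  size 5 → [6,7,8,9,10]=2
  size 6 → [4,6,7,8,9,10]=2  [5,6,7,8,9,10]=2
  size 7 → [4,5,6,7,8,9,10]=4
  size 8 → [3,4,5,6,7,8,9,10]=4
  size 9 → [0,3,4,5,6,7,8,9,10]=4  [2,3,4,5,6,7,8,9,10]=4
  first=0(o) contributes 4
  first=1(c) contributes 8
|[w]| = 12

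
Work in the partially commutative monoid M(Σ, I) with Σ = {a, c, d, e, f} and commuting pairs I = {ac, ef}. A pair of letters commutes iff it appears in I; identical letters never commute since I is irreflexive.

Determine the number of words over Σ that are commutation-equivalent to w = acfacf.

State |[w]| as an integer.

4

#0=a has no predecessor
#1=c has no predecessor
#2=f depends on [0:a, 1:c]
#3=a depends on [2:f]
#4=c depends on [2:f]
#5=f depends on [3:a, 4:c]
sources: [0:a, 1:c]
N(rest) = Σ N(rest − s) over sources s of rest; N(one piece) = 1:
  size 1 → [5]=1
  size 2 → [3,5]=1  [4,5]=1
  size 3 → [3,4,5]=2
  size 4 → [2,3,4,5]=2
  first=0(a) contributes 2
  first=1(c) contributes 2
|[w]| = 4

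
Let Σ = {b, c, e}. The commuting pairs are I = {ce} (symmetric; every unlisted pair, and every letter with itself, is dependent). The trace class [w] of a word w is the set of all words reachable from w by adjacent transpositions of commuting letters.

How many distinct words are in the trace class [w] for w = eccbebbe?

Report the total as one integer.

3

#0=e has no predecessor
#1=c has no predecessor
#2=c depends on [1:c]
#3=b depends on [0:e, 2:c]
#4=e depends on [3:b]
#5=b depends on [4:e]
#6=b depends on [5:b]
#7=e depends on [6:b]
sources: [0:e, 1:c]
N(rest) = Σ N(rest − s) over sources s of rest; N(one piece) = 1:
  size 1 → [7]=1
  size 2 → [6,7]=1
  size 3 → [5,6,7]=1
  size 4 → [4,5,6,7]=1
  size 5 → [3,4,5,6,7]=1
  size 6 → [0,3,4,5,6,7]=1  [2,3,4,5,6,7]=1
  first=0(e) contributes 1
  first=1(c) contributes 2
|[w]| = 3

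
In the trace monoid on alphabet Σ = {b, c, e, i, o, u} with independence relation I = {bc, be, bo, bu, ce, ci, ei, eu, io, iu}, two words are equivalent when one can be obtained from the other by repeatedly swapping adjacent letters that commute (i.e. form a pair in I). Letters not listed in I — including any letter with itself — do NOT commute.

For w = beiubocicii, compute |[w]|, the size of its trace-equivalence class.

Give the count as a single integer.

924

drop 0:b onto floor
drop 1:e onto floor
drop 2:i onto {0:b}
drop 3:u onto floor
drop 4:b onto {2:i}
drop 5:o onto {1:e, 3:u}
drop 6:c onto {5:o}
drop 7:i onto {4:b}
drop 8:c onto {6:c}
drop 9:i onto {7:i}
drop 10:i onto {9:i}
ground layer = {0:b, 1:e, 3:u}
drop-orders for the pieces not yet dropped (sum over which currently-grounded one goes next):
  1 to go: {8} 1  {10} 1
  2 to go: {6,8} 1  {8,10} 2  {9,10} 1
  3 to go: {5,6,8} 1  {6,8,10} 3  {7,9,10} 1  {8,9,10} 3
  4 to go: {1,5,6,8} 1  {3,5,6,8} 1  {4,7,9,10} 1  {5,6,8,10} 4  {6,8,9,10} 6  {7,8,9,10} 4
  5 to go: {1,3,5,6,8} 2  {1,5,6,8,10} 5  {2,4,7,9,10} 1  {3,5,6,8,10} 5  {4,7,8,9,10} 5  {5,6,8,9,10} 10  {6,7,8,9,10} 10
  6 to go: {0,2,4,7,9,10} 1  {1,3,5,6,8,10} 12  {1,5,6,8,9,10} 15  {2,4,7,8,9,10} 6  {3,5,6,8,9,10} 15  {4,6,7,8,9,10} 15  {5,6,7,8,9,10} 20
  7 to go: {0,2,4,7,8,9,10} 7  {1,3,5,6,8,9,10} 42  {1,5,6,7,8,9,10} 35  {2,4,6,7,8,9,10} 21  {3,5,6,7,8,9,10} 35  {4,5,6,7,8,9,10} 35
  8 to go: {0,2,4,6,7,8,9,10} 28  {1,3,5,6,7,8,9,10} 112  {1,4,5,6,7,8,9,10} 70  {2,4,5,6,7,8,9,10} 56  {3,4,5,6,7,8,9,10} 70
  9 to go: {0,2,4,5,6,7,8,9,10} 84  {1,2,4,5,6,7,8,9,10} 126  {1,3,4,5,6,7,8,9,10} 252  {2,3,4,5,6,7,8,9,10} 126
  if 0:b drops first: 504 orders
  if 1:e drops first: 210 orders
  if 3:u drops first: 210 orders
heap linearizations: 924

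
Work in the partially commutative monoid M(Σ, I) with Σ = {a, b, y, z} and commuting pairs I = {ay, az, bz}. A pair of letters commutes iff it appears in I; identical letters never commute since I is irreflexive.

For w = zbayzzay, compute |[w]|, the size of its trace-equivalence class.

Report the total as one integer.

piece 0:z — minimal
piece 1:b — minimal
piece 2:a rests on {1:b}
piece 3:y rests on {0:z, 1:b}
piece 4:z rests on {3:y}
piece 5:z rests on {4:z}
piece 6:a rests on {2:a}
piece 7:y rests on {5:z}
minimal pieces: {0:z, 1:b}
ways to finish when only these pieces remain (= sum over removing one remaining piece with nothing left below it):
  1 left: {6}→1  {7}→1
  2 left: {2,6}→1  {5,7}→1  {6,7}→2
  3 left: {2,6,7}→3  {4,5,7}→1  {5,6,7}→3
  4 left: {2,5,6,7}→6  {3,4,5,7}→1  {4,5,6,7}→4
  5 left: {0,3,4,5,7}→1  {2,4,5,6,7}→10  {3,4,5,6,7}→5
  6 left: {0,3,4,5,6,7}→6  {2,3,4,5,6,7}→15
  placing 0:z first → 15 extensions
  placing 1:b first → 21 extensions
total linear extensions = 36

36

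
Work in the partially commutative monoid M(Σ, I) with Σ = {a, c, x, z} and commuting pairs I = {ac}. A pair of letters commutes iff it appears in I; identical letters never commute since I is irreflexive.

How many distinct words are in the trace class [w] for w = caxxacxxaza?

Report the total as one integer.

4

piece 0:c — minimal
piece 1:a — minimal
piece 2:x rests on {0:c, 1:a}
piece 3:x rests on {2:x}
piece 4:a rests on {3:x}
piece 5:c rests on {3:x}
piece 6:x rests on {4:a, 5:c}
piece 7:x rests on {6:x}
piece 8:a rests on {7:x}
piece 9:z rests on {8:a}
piece 10:a rests on {9:z}
minimal pieces: {0:c, 1:a}
ways to finish when only these pieces remain (= sum over removing one remaining piece with nothing left below it):
  1 left: {10}→1
  2 left: {9,10}→1
  3 left: {8,9,10}→1
  4 left: {7,8,9,10}→1
  5 left: {6,7,8,9,10}→1
  6 left: {4,6,7,8,9,10}→1  {5,6,7,8,9,10}→1
  7 left: {4,5,6,7,8,9,10}→2
  8 left: {3,4,5,6,7,8,9,10}→2
  9 left: {2,3,4,5,6,7,8,9,10}→2
  placing 0:c first → 2 extensions
  placing 1:a first → 2 extensions
total linear extensions = 4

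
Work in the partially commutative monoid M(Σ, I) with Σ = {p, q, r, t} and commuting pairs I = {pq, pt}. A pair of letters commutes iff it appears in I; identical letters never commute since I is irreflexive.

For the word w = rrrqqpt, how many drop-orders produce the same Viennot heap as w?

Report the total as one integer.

#0=r has no predecessor
#1=r depends on [0:r]
#2=r depends on [1:r]
#3=q depends on [2:r]
#4=q depends on [3:q]
#5=p depends on [2:r]
#6=t depends on [4:q]
sources: [0:r]
N(rest) = Σ N(rest − s) over sources s of rest; N(one piece) = 1:
  size 1 → [5]=1  [6]=1
  size 2 → [4,6]=1  [5,6]=2
  size 3 → [3,4,6]=1  [4,5,6]=3
  size 4 → [3,4,5,6]=4
  size 5 → [2,3,4,5,6]=4
  first=0(r) contributes 4

4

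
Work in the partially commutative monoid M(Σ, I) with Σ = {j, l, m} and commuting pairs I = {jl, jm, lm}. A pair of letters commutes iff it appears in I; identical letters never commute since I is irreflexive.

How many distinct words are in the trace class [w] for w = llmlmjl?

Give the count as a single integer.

#0=l has no predecessor
#1=l depends on [0:l]
#2=m has no predecessor
#3=l depends on [1:l]
#4=m depends on [2:m]
#5=j has no predecessor
#6=l depends on [3:l]
sources: [0:l, 2:m, 5:j]
N(rest) = Σ N(rest − s) over sources s of rest; N(one piece) = 1:
  size 1 → [4]=1  [5]=1  [6]=1
  size 2 → [2,4]=1  [3,6]=1  [4,5]=2  [4,6]=2  [5,6]=2
  size 3 → [1,3,6]=1  [2,4,5]=3  [2,4,6]=3  [3,4,6]=3  [3,5,6]=3  [4,5,6]=6
  size 4 → [0,1,3,6]=1  [1,3,4,6]=4  [1,3,5,6]=4  [2,3,4,6]=6  [2,4,5,6]=12  [3,4,5,6]=12
  size 5 → [0,1,3,4,6]=5  [0,1,3,5,6]=5  [1,2,3,4,6]=10  [1,3,4,5,6]=20  [2,3,4,5,6]=30
  first=0(l) contributes 60
  first=2(m) contributes 30
  first=5(j) contributes 15
|[w]| = 105

105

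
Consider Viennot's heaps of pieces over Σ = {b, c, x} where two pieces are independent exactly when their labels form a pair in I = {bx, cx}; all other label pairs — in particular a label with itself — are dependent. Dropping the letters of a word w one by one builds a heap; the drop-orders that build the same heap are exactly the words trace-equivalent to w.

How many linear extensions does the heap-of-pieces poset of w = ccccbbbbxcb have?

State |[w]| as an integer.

11

drop 0:c onto floor
drop 1:c onto {0:c}
drop 2:c onto {1:c}
drop 3:c onto {2:c}
drop 4:b onto {3:c}
drop 5:b onto {4:b}
drop 6:b onto {5:b}
drop 7:b onto {6:b}
drop 8:x onto floor
drop 9:c onto {7:b}
drop 10:b onto {9:c}
ground layer = {0:c, 8:x}
drop-orders for the pieces not yet dropped (sum over which currently-grounded one goes next):
  1 to go: {8} 1  {10} 1
  2 to go: {8,10} 2  {9,10} 1
  3 to go: {7,9,10} 1  {8,9,10} 3
  4 to go: {6,7,9,10} 1  {7,8,9,10} 4
  5 to go: {5,6,7,9,10} 1  {6,7,8,9,10} 5
  6 to go: {4,5,6,7,9,10} 1  {5,6,7,8,9,10} 6
  7 to go: {3,4,5,6,7,9,10} 1  {4,5,6,7,8,9,10} 7
  8 to go: {2,3,4,5,6,7,9,10} 1  {3,4,5,6,7,8,9,10} 8
  9 to go: {1,2,3,4,5,6,7,9,10} 1  {2,3,4,5,6,7,8,9,10} 9
  if 0:c drops first: 10 orders
  if 8:x drops first: 1 orders
heap linearizations: 11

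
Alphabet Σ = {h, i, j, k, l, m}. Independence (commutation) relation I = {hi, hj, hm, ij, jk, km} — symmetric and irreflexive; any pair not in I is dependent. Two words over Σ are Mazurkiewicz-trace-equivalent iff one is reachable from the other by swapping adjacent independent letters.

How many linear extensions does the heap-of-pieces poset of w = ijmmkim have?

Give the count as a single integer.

7

#0=i has no predecessor
#1=j has no predecessor
#2=m depends on [0:i, 1:j]
#3=m depends on [2:m]
#4=k depends on [0:i]
#5=i depends on [3:m, 4:k]
#6=m depends on [5:i]
sources: [0:i, 1:j]
N(rest) = Σ N(rest − s) over sources s of rest; N(one piece) = 1:
  size 1 → [6]=1
  size 2 → [5,6]=1
  size 3 → [3,5,6]=1  [4,5,6]=1
  size 4 → [2,3,5,6]=1  [3,4,5,6]=2
  size 5 → [1,2,3,5,6]=1  [2,3,4,5,6]=3
  first=0(i) contributes 4
  first=1(j) contributes 3
|[w]| = 7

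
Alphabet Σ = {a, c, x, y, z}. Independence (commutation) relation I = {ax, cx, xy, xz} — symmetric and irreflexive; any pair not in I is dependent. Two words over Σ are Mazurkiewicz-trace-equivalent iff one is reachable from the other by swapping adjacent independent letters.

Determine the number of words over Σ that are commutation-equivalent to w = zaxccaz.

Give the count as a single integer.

0(z) covers ∅
1(a) covers 0:z
2(x) covers ∅
3(c) covers 1:a
4(c) covers 3:c
5(a) covers 4:c
6(z) covers 5:a
floor of heap: 0:z, 2:x
completions by unplaced set U, small U first (add the entries for U minus each lowest piece of U):
  |U|=1: {2}:1  {6}:1
  |U|=2: {2,6}:2  {5,6}:1
  |U|=3: {2,5,6}:3  {4,5,6}:1
  |U|=4: {2,4,5,6}:4  {3,4,5,6}:1
  |U|=5: {1,3,4,5,6}:1  {2,3,4,5,6}:5
  start at 0(z): 6
  start at 2(x): 1
sum over floor = 7

7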